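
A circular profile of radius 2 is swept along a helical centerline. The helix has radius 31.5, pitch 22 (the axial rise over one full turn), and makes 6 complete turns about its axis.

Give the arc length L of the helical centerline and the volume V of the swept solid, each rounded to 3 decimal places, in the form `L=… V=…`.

L=1194.836 V=15014.749

2πR = 2π·31.5 = 197.920337
per-turn = √(197.920337² + 22²) = √(39172.4599 + 484) = √39656.4599 = 199.139298
L = 6 × 199.139298 = 1194.835786
V = π·2² × L = 12.566371 × 1194.835786 = 15014.749309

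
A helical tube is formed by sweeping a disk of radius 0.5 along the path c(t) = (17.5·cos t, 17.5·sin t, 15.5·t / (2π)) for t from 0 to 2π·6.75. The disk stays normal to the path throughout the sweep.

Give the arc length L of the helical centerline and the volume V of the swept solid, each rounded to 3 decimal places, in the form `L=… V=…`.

2πR = 2π·17.5 = 109.955743
per-turn = √(109.955743² + 15.5²) = √(12090.2654 + 240.25) = √12330.5154 = 111.042854
L = 6.75 × 111.042854 = 749.539263
V = π·0.5² × L = 0.785398 × 749.539263 = 588.686761

L=749.539 V=588.687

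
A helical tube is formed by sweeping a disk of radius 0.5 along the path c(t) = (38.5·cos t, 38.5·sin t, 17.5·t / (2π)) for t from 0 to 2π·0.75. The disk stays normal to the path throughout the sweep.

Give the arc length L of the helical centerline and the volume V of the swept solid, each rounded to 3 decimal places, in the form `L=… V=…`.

2πR = 2π·38.5 = 241.902634
per-turn = √(241.902634² + 17.5²) = √(58516.8845 + 306.25) = √58823.1345 = 242.534811
L = 0.75 × 242.534811 = 181.901108
V = π·0.5² × L = 0.785398 × 181.901108 = 142.864796

L=181.901 V=142.865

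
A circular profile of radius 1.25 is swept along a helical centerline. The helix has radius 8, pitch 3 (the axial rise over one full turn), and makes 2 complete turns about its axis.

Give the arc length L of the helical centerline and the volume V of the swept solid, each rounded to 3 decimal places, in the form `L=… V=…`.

L=100.710 V=494.358

2πR = 2π·8 = 50.265482
per-turn = √(50.265482² + 3²) = √(2526.6187 + 9) = √2535.6187 = 50.354928
L = 2 × 50.354928 = 100.709855
V = π·1.25² × L = 4.908739 × 100.709855 = 494.358345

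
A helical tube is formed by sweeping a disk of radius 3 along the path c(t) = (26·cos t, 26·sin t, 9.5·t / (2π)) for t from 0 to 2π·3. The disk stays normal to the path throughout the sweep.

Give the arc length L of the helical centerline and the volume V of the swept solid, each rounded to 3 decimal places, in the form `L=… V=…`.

2πR = 2π·26 = 163.362818
per-turn = √(163.362818² + 9.5²) = √(26687.4103 + 90.25) = √26777.6603 = 163.638810
L = 3 × 163.638810 = 490.916431
V = π·3² × L = 28.274334 × 490.916431 = 13880.335092

L=490.916 V=13880.335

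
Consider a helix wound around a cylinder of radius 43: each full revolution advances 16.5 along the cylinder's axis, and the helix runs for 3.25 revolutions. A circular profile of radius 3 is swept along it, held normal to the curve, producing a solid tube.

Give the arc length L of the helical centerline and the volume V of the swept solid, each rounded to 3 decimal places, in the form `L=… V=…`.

L=879.711 V=24873.245

2πR = 2π·43 = 270.176968
per-turn = √(270.176968² + 16.5²) = √(72995.5942 + 272.25) = √73267.8442 = 270.680336
L = 3.25 × 270.680336 = 879.711091
V = π·3² × L = 28.274334 × 879.711091 = 24873.245110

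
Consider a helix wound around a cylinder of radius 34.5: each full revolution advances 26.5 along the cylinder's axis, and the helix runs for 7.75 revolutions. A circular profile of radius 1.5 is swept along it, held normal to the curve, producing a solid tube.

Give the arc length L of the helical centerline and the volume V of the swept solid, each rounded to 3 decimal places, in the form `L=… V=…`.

L=1692.474 V=11963.391

2πR = 2π·34.5 = 216.769893
per-turn = √(216.769893² + 26.5²) = √(46989.1866 + 702.25) = √47691.4366 = 218.383691
L = 7.75 × 218.383691 = 1692.473606
V = π·1.5² × L = 7.068583 × 1692.473606 = 11963.390958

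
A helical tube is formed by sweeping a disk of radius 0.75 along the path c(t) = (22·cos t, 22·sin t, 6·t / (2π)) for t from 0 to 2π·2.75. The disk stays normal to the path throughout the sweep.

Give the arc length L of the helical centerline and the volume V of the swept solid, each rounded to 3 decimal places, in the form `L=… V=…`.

2πR = 2π·22 = 138.230077
per-turn = √(138.230077² + 6²) = √(19107.5541 + 36) = √19143.5541 = 138.360233
L = 2.75 × 138.360233 = 380.490641
V = π·0.75² × L = 1.767146 × 380.490641 = 672.382464

L=380.491 V=672.382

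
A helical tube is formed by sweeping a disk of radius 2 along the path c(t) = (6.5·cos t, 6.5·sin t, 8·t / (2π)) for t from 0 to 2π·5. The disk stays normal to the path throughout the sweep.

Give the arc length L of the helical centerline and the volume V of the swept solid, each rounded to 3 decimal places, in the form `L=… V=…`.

2πR = 2π·6.5 = 40.840704
per-turn = √(40.840704² + 8²) = √(1667.9631 + 64) = √1731.9631 = 41.616861
L = 5 × 41.616861 = 208.084306
V = π·2² × L = 12.566371 × 208.084306 = 2614.864514

L=208.084 V=2614.865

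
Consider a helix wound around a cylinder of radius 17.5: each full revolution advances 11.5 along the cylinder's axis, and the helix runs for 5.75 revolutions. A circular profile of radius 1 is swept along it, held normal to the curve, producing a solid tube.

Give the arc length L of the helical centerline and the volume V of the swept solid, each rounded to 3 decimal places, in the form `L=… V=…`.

2πR = 2π·17.5 = 109.955743
per-turn = √(109.955743² + 11.5²) = √(12090.2654 + 132.25) = √12222.5154 = 110.555486
L = 5.75 × 110.555486 = 635.694042
V = π·1² × L = 3.141593 × 635.694042 = 1997.091733

L=635.694 V=1997.092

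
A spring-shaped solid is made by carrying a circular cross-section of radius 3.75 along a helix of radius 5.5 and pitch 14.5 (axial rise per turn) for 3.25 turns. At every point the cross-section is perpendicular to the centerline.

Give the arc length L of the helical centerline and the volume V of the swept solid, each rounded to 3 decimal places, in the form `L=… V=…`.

L=121.798 V=5380.868

2πR = 2π·5.5 = 34.557519
per-turn = √(34.557519² + 14.5²) = √(1194.2221 + 210.25) = √1404.4721 = 37.476288
L = 3.25 × 37.476288 = 121.797935
V = π·3.75² × L = 44.178647 × 121.797935 = 5380.867925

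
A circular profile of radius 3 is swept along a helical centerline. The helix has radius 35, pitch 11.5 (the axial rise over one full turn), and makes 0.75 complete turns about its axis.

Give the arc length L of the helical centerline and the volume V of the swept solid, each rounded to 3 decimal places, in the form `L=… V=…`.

L=165.159 V=4669.760

2πR = 2π·35 = 219.911486
per-turn = √(219.911486² + 11.5²) = √(48361.0616 + 132.25) = √48493.3116 = 220.211970
L = 0.75 × 220.211970 = 165.158977
V = π·3² × L = 28.274334 × 165.158977 = 4669.760066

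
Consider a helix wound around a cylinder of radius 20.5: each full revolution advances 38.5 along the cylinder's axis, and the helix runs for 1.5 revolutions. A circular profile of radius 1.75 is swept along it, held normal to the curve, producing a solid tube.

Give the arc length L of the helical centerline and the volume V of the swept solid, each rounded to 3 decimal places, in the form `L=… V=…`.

L=201.654 V=1940.140

2πR = 2π·20.5 = 128.805299
per-turn = √(128.805299² + 38.5²) = √(16590.8050 + 1482.25) = √18073.0550 = 134.436063
L = 1.5 × 134.436063 = 201.654094
V = π·1.75² × L = 9.621128 × 201.654094 = 1940.139752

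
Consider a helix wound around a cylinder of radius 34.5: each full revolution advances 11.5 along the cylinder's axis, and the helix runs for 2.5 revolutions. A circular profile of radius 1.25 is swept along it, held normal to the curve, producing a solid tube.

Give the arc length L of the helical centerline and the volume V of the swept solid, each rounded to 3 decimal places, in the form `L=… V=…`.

2πR = 2π·34.5 = 216.769893
per-turn = √(216.769893² + 11.5²) = √(46989.1866 + 132.25) = √47121.4366 = 217.074726
L = 2.5 × 217.074726 = 542.686814
V = π·1.25² × L = 4.908739 × 542.686814 = 2663.907671

L=542.687 V=2663.908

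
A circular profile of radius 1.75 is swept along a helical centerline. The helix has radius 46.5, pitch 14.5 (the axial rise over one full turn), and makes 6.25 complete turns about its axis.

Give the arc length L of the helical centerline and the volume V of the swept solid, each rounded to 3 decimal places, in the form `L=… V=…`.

L=1828.298 V=17590.290

2πR = 2π·46.5 = 292.168117
per-turn = √(292.168117² + 14.5²) = √(85362.2085 + 210.25) = √85572.4585 = 292.527705
L = 6.25 × 292.527705 = 1828.298159
V = π·1.75² × L = 9.621128 × 1828.298159 = 17590.289700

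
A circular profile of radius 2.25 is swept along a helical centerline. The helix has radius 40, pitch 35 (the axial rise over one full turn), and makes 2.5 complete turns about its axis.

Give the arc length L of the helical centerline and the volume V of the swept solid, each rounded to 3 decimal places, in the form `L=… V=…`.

L=634.382 V=10089.409

2πR = 2π·40 = 251.327412
per-turn = √(251.327412² + 35²) = √(63165.4682 + 1225) = √64390.4682 = 253.752770
L = 2.5 × 253.752770 = 634.381924
V = π·2.25² × L = 15.904313 × 634.381924 = 10089.408566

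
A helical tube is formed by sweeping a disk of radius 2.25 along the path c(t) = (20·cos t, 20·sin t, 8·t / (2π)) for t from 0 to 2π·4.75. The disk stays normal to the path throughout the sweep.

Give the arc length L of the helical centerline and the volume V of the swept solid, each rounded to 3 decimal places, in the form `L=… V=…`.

L=598.111 V=9512.544

2πR = 2π·20 = 125.663706
per-turn = √(125.663706² + 8²) = √(15791.3670 + 64) = √15855.3670 = 125.918097
L = 4.75 × 125.918097 = 598.110959
V = π·2.25² × L = 15.904313 × 598.110959 = 9512.543781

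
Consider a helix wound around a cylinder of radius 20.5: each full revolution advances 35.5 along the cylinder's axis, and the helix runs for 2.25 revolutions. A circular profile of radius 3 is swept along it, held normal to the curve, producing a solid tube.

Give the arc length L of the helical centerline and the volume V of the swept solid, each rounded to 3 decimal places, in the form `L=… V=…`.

2πR = 2π·20.5 = 128.805299
per-turn = √(128.805299² + 35.5²) = √(16590.8050 + 1260.25) = √17851.0550 = 133.607840
L = 2.25 × 133.607840 = 300.617641
V = π·3² × L = 28.274334 × 300.617641 = 8499.763545

L=300.618 V=8499.764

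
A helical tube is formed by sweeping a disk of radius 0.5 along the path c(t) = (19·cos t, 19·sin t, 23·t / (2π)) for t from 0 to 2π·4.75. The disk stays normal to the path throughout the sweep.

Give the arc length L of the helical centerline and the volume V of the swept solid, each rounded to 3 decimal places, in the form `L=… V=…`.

2πR = 2π·19 = 119.380521
per-turn = √(119.380521² + 23²) = √(14251.7088 + 529) = √14780.7088 = 121.575938
L = 4.75 × 121.575938 = 577.485707
V = π·0.5² × L = 0.785398 × 577.485707 = 453.556213

L=577.486 V=453.556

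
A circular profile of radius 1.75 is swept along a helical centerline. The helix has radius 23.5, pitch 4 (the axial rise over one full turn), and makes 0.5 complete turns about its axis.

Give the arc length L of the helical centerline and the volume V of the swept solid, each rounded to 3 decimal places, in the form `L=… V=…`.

2πR = 2π·23.5 = 147.654855
per-turn = √(147.654855² + 4²) = √(21801.9561 + 16) = √21817.9561 = 147.709025
L = 0.5 × 147.709025 = 73.854513
V = π·1.75² × L = 9.621128 × 73.854513 = 710.563682

L=73.855 V=710.564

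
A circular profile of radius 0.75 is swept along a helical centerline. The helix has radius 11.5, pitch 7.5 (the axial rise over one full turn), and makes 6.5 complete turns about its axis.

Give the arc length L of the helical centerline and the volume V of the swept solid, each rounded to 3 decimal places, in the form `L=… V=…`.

2πR = 2π·11.5 = 72.256631
per-turn = √(72.256631² + 7.5²) = √(5221.0207 + 56.25) = √5277.2707 = 72.644826
L = 6.5 × 72.644826 = 472.191368
V = π·0.75² × L = 1.767146 × 472.191368 = 834.431025

L=472.191 V=834.431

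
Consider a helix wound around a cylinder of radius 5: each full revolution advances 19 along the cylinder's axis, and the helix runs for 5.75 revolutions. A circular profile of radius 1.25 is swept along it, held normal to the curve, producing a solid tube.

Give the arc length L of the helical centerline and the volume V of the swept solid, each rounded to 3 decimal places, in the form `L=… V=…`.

2πR = 2π·5 = 31.415927
per-turn = √(31.415927² + 19²) = √(986.9604 + 361) = √1347.9604 = 36.714581
L = 5.75 × 36.714581 = 211.108839
V = π·1.25² × L = 4.908739 × 211.108839 = 1036.278092

L=211.109 V=1036.278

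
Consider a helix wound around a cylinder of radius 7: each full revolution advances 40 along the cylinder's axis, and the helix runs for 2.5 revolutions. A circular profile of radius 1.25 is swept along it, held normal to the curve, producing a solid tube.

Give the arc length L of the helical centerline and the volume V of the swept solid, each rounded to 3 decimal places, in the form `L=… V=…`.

L=148.628 V=729.576

2πR = 2π·7 = 43.982297
per-turn = √(43.982297² + 40²) = √(1934.4425 + 1600) = √3534.4425 = 59.451177
L = 2.5 × 59.451177 = 148.627943
V = π·1.25² × L = 4.908739 × 148.627943 = 729.575708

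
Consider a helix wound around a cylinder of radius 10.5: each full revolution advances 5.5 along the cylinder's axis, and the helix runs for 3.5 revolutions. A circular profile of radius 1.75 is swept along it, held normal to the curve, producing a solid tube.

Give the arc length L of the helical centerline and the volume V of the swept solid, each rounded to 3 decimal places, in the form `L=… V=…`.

2πR = 2π·10.5 = 65.973446
per-turn = √(65.973446² + 5.5²) = √(4352.4955 + 30.25) = √4382.7455 = 66.202308
L = 3.5 × 66.202308 = 231.708077
V = π·1.75² × L = 9.621128 × 231.708077 = 2229.292950

L=231.708 V=2229.293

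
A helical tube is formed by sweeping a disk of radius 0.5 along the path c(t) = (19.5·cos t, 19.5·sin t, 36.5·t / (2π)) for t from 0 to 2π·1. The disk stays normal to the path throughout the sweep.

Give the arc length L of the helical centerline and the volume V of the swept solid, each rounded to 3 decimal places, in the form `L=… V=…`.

2πR = 2π·19.5 = 122.522113
per-turn = √(122.522113² + 36.5²) = √(15011.6683 + 1332.25) = √16343.9183 = 127.843335
L = 1 × 127.843335 = 127.843335
V = π·0.5² × L = 0.785398 × 127.843335 = 100.407920

L=127.843 V=100.408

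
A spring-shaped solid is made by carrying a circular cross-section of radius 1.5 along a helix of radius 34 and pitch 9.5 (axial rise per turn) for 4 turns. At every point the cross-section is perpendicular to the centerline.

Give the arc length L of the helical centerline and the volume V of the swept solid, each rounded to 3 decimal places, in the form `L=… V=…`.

2πR = 2π·34 = 213.628300
per-turn = √(213.628300² + 9.5²) = √(45637.0508 + 90.25) = √45727.3008 = 213.839427
L = 4 × 213.839427 = 855.357710
V = π·1.5² × L = 7.068583 × 855.357710 = 6046.167370

L=855.358 V=6046.167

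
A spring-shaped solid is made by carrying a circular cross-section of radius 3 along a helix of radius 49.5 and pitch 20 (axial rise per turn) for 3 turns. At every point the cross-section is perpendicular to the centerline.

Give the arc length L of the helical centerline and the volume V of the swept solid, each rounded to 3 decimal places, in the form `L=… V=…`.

L=934.980 V=26435.942

2πR = 2π·49.5 = 311.017673
per-turn = √(311.017673² + 20²) = √(96731.9927 + 400) = √97131.9927 = 311.660060
L = 3 × 311.660060 = 934.980179
V = π·3² × L = 28.274334 × 934.980179 = 26435.941747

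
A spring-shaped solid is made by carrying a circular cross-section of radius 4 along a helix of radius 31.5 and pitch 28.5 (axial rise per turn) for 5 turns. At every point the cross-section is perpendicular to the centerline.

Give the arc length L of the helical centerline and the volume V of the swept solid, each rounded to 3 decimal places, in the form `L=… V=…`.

L=999.809 V=50255.874

2πR = 2π·31.5 = 197.920337
per-turn = √(197.920337² + 28.5²) = √(39172.4599 + 812.25) = √39984.7099 = 199.961771
L = 5 × 199.961771 = 999.808855
V = π·4² × L = 50.265482 × 999.808855 = 50255.874466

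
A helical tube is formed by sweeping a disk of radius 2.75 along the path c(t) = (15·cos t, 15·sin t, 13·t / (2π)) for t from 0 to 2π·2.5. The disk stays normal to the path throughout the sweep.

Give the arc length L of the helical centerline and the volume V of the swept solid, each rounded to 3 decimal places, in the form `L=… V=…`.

L=237.850 V=5650.918

2πR = 2π·15 = 94.247780
per-turn = √(94.247780² + 13²) = √(8882.6440 + 169) = √9051.6440 = 95.140128
L = 2.5 × 95.140128 = 237.850320
V = π·2.75² × L = 23.758294 × 237.850320 = 5650.917937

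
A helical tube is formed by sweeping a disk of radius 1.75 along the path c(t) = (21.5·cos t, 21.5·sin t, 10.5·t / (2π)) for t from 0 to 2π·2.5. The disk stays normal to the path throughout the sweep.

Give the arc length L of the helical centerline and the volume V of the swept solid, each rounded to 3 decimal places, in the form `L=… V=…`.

2πR = 2π·21.5 = 135.088484
per-turn = √(135.088484² + 10.5²) = √(18248.8985 + 110.25) = √18359.1485 = 135.495936
L = 2.5 × 135.495936 = 338.739839
V = π·1.75² × L = 9.621128 × 338.739839 = 3259.059179

L=338.740 V=3259.059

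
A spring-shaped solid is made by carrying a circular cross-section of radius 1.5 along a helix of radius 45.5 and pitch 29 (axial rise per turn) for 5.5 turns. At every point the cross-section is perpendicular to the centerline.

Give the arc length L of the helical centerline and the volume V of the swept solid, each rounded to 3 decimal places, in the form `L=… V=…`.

L=1580.436 V=11171.445

2πR = 2π·45.5 = 285.884931
per-turn = √(285.884931² + 29²) = √(81730.1940 + 841) = √82571.1940 = 287.352039
L = 5.5 × 287.352039 = 1580.436212
V = π·1.5² × L = 7.068583 × 1580.436212 = 11171.445284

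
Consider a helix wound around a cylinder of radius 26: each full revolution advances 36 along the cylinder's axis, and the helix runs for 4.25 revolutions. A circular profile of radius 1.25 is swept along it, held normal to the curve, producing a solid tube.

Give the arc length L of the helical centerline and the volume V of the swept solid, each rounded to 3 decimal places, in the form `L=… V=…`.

2πR = 2π·26 = 163.362818
per-turn = √(163.362818² + 36²) = √(26687.4103 + 1296) = √27983.4103 = 167.282427
L = 4.25 × 167.282427 = 710.950314
V = π·1.25² × L = 4.908739 × 710.950314 = 3489.869192

L=710.950 V=3489.869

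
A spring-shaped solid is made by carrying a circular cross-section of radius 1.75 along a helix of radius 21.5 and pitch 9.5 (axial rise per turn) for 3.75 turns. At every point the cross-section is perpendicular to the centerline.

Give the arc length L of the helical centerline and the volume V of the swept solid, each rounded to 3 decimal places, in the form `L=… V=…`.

2πR = 2π·21.5 = 135.088484
per-turn = √(135.088484² + 9.5²) = √(18248.8985 + 90.25) = √18339.1485 = 135.422112
L = 3.75 × 135.422112 = 507.832922
V = π·1.75² × L = 9.621128 × 507.832922 = 4885.925289

L=507.833 V=4885.925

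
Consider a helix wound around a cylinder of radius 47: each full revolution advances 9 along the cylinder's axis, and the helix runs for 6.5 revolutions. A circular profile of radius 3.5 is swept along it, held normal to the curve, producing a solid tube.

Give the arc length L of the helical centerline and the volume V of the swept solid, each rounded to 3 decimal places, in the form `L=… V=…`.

L=1920.404 V=73905.820

2πR = 2π·47 = 295.309709
per-turn = √(295.309709² + 9²) = √(87207.8245 + 81) = √87288.8245 = 295.446822
L = 6.5 × 295.446822 = 1920.404341
V = π·3.5² × L = 38.484510 × 1920.404341 = 73905.820095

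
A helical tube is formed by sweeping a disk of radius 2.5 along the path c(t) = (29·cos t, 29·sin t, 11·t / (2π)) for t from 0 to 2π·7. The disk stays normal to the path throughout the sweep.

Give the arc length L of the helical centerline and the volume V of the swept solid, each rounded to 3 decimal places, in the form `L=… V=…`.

L=1277.809 V=25089.715

2πR = 2π·29 = 182.212374
per-turn = √(182.212374² + 11²) = √(33201.3492 + 121) = √33322.3492 = 182.544102
L = 7 × 182.544102 = 1277.808715
V = π·2.5² × L = 19.634954 × 1277.808715 = 25089.715440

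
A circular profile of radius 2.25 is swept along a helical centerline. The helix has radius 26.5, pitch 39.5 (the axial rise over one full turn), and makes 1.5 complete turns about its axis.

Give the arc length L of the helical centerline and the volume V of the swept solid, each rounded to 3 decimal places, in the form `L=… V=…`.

2πR = 2π·26.5 = 166.504411
per-turn = √(166.504411² + 39.5²) = √(27723.7188 + 1560.25) = √29283.9688 = 171.125594
L = 1.5 × 171.125594 = 256.688390
V = π·2.25² × L = 15.904313 × 256.688390 = 4082.452454

L=256.688 V=4082.452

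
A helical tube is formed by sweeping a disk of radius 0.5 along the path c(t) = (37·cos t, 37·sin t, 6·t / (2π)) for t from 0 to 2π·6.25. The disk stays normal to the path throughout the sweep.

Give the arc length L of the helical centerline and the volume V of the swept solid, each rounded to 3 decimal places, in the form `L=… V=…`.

L=1453.470 V=1141.553

2πR = 2π·37 = 232.477856
per-turn = √(232.477856² + 6²) = √(54045.9537 + 36) = √54081.9537 = 232.555270
L = 6.25 × 232.555270 = 1453.470439
V = π·0.5² × L = 0.785398 × 1453.470439 = 1141.553013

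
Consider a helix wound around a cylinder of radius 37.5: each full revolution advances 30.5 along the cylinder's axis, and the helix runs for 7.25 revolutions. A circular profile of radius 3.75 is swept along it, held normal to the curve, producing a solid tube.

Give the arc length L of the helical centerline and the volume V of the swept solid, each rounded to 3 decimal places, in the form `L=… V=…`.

2πR = 2π·37.5 = 235.619449
per-turn = √(235.619449² + 30.5²) = √(55516.5248 + 930.25) = √56446.7748 = 237.585300
L = 7.25 × 237.585300 = 1722.493425
V = π·3.75² × L = 44.178647 × 1722.493425 = 76097.428437

L=1722.493 V=76097.428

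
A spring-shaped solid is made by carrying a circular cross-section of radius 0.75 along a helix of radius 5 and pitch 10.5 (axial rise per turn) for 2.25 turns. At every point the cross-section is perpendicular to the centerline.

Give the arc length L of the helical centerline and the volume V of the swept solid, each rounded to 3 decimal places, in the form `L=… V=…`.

2πR = 2π·5 = 31.415927
per-turn = √(31.415927² + 10.5²) = √(986.9604 + 110.25) = √1097.2104 = 33.124167
L = 2.25 × 33.124167 = 74.529376
V = π·0.75² × L = 1.767146 × 74.529376 = 131.704278

L=74.529 V=131.704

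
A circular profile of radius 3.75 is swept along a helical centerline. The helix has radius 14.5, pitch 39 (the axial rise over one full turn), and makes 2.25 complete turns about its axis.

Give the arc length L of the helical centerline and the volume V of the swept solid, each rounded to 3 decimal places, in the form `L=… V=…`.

2πR = 2π·14.5 = 91.106187
per-turn = √(91.106187² + 39²) = √(8300.3373 + 1521) = √9821.3373 = 99.102660
L = 2.25 × 99.102660 = 222.980986
V = π·3.75² × L = 44.178647 × 222.980986 = 9850.998196

L=222.981 V=9850.998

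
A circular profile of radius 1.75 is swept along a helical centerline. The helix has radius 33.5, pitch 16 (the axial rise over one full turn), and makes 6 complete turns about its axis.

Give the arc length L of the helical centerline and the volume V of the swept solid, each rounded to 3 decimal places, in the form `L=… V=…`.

2πR = 2π·33.5 = 210.486708
per-turn = √(210.486708² + 16²) = √(44304.6542 + 256) = √44560.6542 = 211.093946
L = 6 × 211.093946 = 1266.563678
V = π·1.75² × L = 9.621128 × 1266.563678 = 12185.770632

L=1266.564 V=12185.771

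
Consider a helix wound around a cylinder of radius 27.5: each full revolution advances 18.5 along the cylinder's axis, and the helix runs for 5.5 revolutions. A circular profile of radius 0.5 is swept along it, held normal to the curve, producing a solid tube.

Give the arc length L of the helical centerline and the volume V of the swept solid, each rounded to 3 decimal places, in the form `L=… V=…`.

L=955.763 V=750.655

2πR = 2π·27.5 = 172.787596
per-turn = √(172.787596² + 18.5²) = √(29855.5533 + 342.25) = √30197.8033 = 173.775152
L = 5.5 × 173.775152 = 955.763334
V = π·0.5² × L = 0.785398 × 955.763334 = 750.654767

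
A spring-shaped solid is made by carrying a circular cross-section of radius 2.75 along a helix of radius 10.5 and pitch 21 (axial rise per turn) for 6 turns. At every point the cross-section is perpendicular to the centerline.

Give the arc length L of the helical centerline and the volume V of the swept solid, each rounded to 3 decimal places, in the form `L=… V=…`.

L=415.410 V=9869.444

2πR = 2π·10.5 = 65.973446
per-turn = √(65.973446² + 21²) = √(4352.4955 + 441) = √4793.4955 = 69.235074
L = 6 × 69.235074 = 415.410447
V = π·2.75² × L = 23.758294 × 415.410447 = 9869.443714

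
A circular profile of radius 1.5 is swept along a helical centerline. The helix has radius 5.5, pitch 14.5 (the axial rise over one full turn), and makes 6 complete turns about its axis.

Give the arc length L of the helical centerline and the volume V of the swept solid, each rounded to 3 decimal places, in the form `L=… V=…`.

2πR = 2π·5.5 = 34.557519
per-turn = √(34.557519² + 14.5²) = √(1194.2221 + 210.25) = √1404.4721 = 37.476288
L = 6 × 37.476288 = 224.857726
V = π·1.5² × L = 7.068583 × 224.857726 = 1589.425603

L=224.858 V=1589.426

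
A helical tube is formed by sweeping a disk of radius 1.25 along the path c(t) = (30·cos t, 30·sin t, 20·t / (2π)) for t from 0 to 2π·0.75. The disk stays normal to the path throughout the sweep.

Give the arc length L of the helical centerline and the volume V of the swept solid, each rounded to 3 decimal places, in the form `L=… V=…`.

2πR = 2π·30 = 188.495559
per-turn = √(188.495559² + 20²) = √(35530.5758 + 400) = √35930.5758 = 189.553623
L = 0.75 × 189.553623 = 142.165217
V = π·1.25² × L = 4.908739 × 142.165217 = 697.851877

L=142.165 V=697.852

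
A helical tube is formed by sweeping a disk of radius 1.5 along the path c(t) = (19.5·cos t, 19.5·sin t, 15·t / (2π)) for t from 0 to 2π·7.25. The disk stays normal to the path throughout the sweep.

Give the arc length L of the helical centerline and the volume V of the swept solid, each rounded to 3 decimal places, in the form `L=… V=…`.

2πR = 2π·19.5 = 122.522113
per-turn = √(122.522113² + 15²) = √(15011.6683 + 225) = √15236.6683 = 123.436900
L = 7.25 × 123.436900 = 894.917525
V = π·1.5² × L = 7.068583 × 894.917525 = 6325.799227

L=894.918 V=6325.799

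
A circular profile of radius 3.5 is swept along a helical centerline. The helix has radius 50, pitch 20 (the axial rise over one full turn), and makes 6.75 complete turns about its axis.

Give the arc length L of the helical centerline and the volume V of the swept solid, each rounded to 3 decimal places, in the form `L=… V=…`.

L=2124.868 V=81774.499

2πR = 2π·50 = 314.159265
per-turn = √(314.159265² + 20²) = √(98696.0440 + 400) = √99096.0440 = 314.795241
L = 6.75 × 314.795241 = 2124.867879
V = π·3.5² × L = 38.484510 × 2124.867879 = 81774.499170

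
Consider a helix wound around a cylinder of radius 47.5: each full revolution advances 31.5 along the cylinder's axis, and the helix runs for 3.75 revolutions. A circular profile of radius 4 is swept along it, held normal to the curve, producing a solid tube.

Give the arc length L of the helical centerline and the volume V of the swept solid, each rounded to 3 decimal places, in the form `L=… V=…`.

2πR = 2π·47.5 = 298.451302
per-turn = √(298.451302² + 31.5²) = √(89073.1797 + 992.25) = √90065.4297 = 300.109030
L = 3.75 × 300.109030 = 1125.408861
V = π·4² × L = 50.265482 × 1125.408861 = 56569.219383

L=1125.409 V=56569.219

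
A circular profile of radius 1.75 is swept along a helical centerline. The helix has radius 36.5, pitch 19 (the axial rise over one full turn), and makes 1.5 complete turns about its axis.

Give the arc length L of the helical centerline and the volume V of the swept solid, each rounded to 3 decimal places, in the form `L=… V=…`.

2πR = 2π·36.5 = 229.336264
per-turn = √(229.336264² + 19²) = √(52595.1219 + 361) = √52956.1219 = 230.121972
L = 1.5 × 230.121972 = 345.182958
V = π·1.75² × L = 9.621128 × 345.182958 = 3321.049246

L=345.183 V=3321.049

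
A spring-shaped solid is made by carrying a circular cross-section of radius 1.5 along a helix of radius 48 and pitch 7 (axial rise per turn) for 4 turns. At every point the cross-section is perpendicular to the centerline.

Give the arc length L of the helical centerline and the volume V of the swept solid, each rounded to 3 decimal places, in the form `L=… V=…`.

2πR = 2π·48 = 301.592895
per-turn = √(301.592895² + 7²) = √(90958.2742 + 49) = √91007.2742 = 301.674119
L = 4 × 301.674119 = 1206.696477
V = π·1.5² × L = 7.068583 × 1206.696477 = 8529.634768

L=1206.696 V=8529.635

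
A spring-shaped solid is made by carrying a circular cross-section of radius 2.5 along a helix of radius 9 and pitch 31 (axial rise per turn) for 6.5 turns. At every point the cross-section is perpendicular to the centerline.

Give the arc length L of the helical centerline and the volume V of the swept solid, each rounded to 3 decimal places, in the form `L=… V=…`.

L=419.175 V=8230.472

2πR = 2π·9 = 56.548668
per-turn = √(56.548668² + 31²) = √(3197.7518 + 961) = √4158.7518 = 64.488385
L = 6.5 × 64.488385 = 419.174504
V = π·2.5² × L = 19.634954 × 419.174504 = 8230.472136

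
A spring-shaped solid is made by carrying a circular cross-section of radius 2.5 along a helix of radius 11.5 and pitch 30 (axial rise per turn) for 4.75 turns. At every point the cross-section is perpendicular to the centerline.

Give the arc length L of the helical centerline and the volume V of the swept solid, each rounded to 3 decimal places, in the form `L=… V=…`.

2πR = 2π·11.5 = 72.256631
per-turn = √(72.256631² + 30²) = √(5221.0207 + 900) = √6121.0207 = 78.236952
L = 4.75 × 78.236952 = 371.625524
V = π·2.5² × L = 19.634954 × 371.625524 = 7296.850103

L=371.626 V=7296.850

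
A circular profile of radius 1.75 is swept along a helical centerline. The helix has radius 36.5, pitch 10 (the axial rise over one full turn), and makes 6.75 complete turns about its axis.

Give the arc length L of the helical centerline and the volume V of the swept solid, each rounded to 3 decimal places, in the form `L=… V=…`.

2πR = 2π·36.5 = 229.336264
per-turn = √(229.336264² + 10²) = √(52595.1219 + 100) = √52695.1219 = 229.554181
L = 6.75 × 229.554181 = 1549.490719
V = π·1.75² × L = 9.621128 × 1549.490719 = 14907.847774

L=1549.491 V=14907.848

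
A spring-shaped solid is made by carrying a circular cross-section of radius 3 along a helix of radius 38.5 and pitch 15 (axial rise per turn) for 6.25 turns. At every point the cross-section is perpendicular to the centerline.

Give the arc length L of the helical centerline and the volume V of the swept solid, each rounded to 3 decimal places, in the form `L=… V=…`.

2πR = 2π·38.5 = 241.902634
per-turn = √(241.902634² + 15²) = √(58516.8845 + 225) = √58741.8845 = 242.367251
L = 6.25 × 242.367251 = 1514.795321
V = π·3² × L = 28.274334 × 1514.795321 = 42829.828656

L=1514.795 V=42829.829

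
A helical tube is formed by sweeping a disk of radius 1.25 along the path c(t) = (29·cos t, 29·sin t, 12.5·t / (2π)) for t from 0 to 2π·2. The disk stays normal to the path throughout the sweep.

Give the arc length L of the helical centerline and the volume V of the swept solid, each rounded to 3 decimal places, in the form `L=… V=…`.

2πR = 2π·29 = 182.212374
per-turn = √(182.212374² + 12.5²) = √(33201.3492 + 156.25) = √33357.5992 = 182.640629
L = 2 × 182.640629 = 365.281257
V = π·1.25² × L = 4.908739 × 365.281257 = 1793.070178

L=365.281 V=1793.070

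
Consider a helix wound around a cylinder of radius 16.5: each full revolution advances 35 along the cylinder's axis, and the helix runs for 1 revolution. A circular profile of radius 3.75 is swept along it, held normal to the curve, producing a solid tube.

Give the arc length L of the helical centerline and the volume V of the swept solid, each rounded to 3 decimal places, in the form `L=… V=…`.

2πR = 2π·16.5 = 103.672558
per-turn = √(103.672558² + 35²) = √(10747.9992 + 1225) = √11972.9992 = 109.421201
L = 1 × 109.421201 = 109.421201
V = π·3.75² × L = 44.178647 × 109.421201 = 4834.080572

L=109.421 V=4834.081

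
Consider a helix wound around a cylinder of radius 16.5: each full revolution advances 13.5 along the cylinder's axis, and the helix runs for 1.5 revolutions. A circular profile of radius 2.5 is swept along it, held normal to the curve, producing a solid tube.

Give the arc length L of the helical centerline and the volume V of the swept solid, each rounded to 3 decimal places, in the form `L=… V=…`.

L=156.822 V=3079.188

2πR = 2π·16.5 = 103.672558
per-turn = √(103.672558² + 13.5²) = √(10747.9992 + 182.25) = √10930.2492 = 104.547832
L = 1.5 × 104.547832 = 156.821748
V = π·2.5² × L = 19.634954 × 156.821748 = 3079.187824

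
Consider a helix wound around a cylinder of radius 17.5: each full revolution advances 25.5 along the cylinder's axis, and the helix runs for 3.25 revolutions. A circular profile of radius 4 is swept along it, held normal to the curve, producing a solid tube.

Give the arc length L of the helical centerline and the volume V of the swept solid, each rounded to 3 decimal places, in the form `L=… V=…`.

2πR = 2π·17.5 = 109.955743
per-turn = √(109.955743² + 25.5²) = √(12090.2654 + 650.25) = √12740.5154 = 112.873892
L = 3.25 × 112.873892 = 366.840148
V = π·4² × L = 50.265482 × 366.840148 = 18439.396999

L=366.840 V=18439.397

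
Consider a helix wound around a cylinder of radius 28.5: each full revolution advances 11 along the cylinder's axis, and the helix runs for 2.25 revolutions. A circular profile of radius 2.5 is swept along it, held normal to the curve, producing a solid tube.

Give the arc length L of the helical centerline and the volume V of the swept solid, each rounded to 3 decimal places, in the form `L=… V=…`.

2πR = 2π·28.5 = 179.070781
per-turn = √(179.070781² + 11²) = √(32066.3447 + 121) = √32187.3447 = 179.408318
L = 2.25 × 179.408318 = 403.668716
V = π·2.5² × L = 19.634954 × 403.668716 = 7926.016711

L=403.669 V=7926.017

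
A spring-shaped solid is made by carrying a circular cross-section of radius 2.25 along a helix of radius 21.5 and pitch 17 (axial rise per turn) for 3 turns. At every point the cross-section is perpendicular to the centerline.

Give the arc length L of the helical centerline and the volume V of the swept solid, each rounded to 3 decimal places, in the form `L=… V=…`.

L=408.462 V=6496.305

2πR = 2π·21.5 = 135.088484
per-turn = √(135.088484² + 17²) = √(18248.8985 + 289) = √18537.8985 = 136.153952
L = 3 × 136.153952 = 408.461855
V = π·2.25² × L = 15.904313 × 408.461855 = 6496.305109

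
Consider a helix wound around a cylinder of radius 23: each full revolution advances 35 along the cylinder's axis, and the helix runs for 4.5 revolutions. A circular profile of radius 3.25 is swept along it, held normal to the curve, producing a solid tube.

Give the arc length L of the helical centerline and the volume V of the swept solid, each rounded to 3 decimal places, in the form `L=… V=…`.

2πR = 2π·23 = 144.513262
per-turn = √(144.513262² + 35²) = √(20884.0829 + 1225) = √22109.0829 = 148.691233
L = 4.5 × 148.691233 = 669.110551
V = π·3.25² × L = 33.183072 × 669.110551 = 22203.143848

L=669.111 V=22203.144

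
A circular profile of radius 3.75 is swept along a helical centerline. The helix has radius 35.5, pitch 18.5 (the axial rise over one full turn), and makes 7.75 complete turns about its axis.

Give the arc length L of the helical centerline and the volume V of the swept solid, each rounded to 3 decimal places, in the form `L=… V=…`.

L=1734.597 V=76632.145

2πR = 2π·35.5 = 223.053078
per-turn = √(223.053078² + 18.5²) = √(49752.6758 + 342.25) = √50094.9258 = 223.818958
L = 7.75 × 223.818958 = 1734.596921
V = π·3.75² × L = 44.178647 × 1734.596921 = 76632.144546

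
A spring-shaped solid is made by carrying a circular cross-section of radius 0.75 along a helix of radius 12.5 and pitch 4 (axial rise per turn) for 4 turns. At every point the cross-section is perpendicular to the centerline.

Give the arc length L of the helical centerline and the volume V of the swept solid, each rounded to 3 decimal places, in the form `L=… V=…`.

L=314.566 V=555.885

2πR = 2π·12.5 = 78.539816
per-turn = √(78.539816² + 4²) = √(6168.5028 + 16) = √6184.5028 = 78.641610
L = 4 × 78.641610 = 314.566438
V = π·0.75² × L = 1.767146 × 314.566438 = 555.884781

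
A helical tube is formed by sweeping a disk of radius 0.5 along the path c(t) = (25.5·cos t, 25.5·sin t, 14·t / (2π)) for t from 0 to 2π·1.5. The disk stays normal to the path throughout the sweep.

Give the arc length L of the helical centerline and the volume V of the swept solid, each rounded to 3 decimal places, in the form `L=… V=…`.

2πR = 2π·25.5 = 160.221225
per-turn = √(160.221225² + 14²) = √(25670.8410 + 196) = √25866.8410 = 160.831717
L = 1.5 × 160.831717 = 241.247575
V = π·0.5² × L = 0.785398 × 241.247575 = 189.475402

L=241.248 V=189.475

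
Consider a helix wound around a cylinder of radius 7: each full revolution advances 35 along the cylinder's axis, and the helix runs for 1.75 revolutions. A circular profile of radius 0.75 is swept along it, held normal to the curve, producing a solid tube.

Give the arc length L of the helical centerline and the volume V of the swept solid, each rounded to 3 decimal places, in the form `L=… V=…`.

L=98.366 V=173.826

2πR = 2π·7 = 43.982297
per-turn = √(43.982297² + 35²) = √(1934.4425 + 1225) = √3159.4425 = 56.208918
L = 1.75 × 56.208918 = 98.365606
V = π·0.75² × L = 1.767146 × 98.365606 = 173.826375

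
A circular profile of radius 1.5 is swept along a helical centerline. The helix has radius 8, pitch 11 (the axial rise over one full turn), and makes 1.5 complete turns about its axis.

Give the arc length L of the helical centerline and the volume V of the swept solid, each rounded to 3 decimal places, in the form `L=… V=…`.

L=77.183 V=545.571

2πR = 2π·8 = 50.265482
per-turn = √(50.265482² + 11²) = √(2526.6187 + 121) = √2647.6187 = 51.455017
L = 1.5 × 51.455017 = 77.182525
V = π·1.5² × L = 7.068583 × 77.182525 = 545.571119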